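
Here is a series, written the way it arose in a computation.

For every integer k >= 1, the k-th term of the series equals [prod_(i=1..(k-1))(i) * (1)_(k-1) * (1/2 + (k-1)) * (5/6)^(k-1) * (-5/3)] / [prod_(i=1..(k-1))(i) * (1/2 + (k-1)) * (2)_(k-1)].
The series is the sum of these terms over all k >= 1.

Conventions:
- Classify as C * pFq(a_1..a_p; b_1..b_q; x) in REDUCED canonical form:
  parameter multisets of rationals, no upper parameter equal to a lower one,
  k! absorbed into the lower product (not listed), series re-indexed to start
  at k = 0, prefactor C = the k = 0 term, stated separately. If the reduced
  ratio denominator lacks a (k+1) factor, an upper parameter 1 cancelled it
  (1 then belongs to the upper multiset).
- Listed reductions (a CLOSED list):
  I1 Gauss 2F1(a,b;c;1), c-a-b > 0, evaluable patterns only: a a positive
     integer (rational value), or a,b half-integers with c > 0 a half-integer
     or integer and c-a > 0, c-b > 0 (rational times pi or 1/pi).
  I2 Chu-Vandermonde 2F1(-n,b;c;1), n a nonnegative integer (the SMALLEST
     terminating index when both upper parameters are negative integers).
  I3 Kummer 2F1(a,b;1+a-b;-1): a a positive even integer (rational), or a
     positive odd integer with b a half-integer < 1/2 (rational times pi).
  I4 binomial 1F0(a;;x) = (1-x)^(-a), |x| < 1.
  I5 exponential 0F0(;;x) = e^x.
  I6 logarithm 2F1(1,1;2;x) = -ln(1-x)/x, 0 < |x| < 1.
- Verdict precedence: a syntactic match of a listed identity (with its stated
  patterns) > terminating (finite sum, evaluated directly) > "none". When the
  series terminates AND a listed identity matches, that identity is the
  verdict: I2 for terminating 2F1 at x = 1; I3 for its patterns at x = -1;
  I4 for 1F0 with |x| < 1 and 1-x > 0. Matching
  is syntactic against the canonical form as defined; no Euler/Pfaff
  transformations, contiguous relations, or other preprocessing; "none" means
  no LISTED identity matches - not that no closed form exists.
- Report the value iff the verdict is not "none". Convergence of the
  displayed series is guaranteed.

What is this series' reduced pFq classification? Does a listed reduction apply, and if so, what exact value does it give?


Canonical form: C = -5/3 times 2F1 with upper {1, 1}, lower {2}, x = 5/6. Verdict: this is the I6 logarithm reduction (the logarithm: parameters (1,1;2), x = 5/6). Exact value: 2 * ln(1/6).

Structural cue: t_0 being -5/3, the product of the first k integers (C = -5/3, x = 5/6) is k!.
Ratio: r(k) = (5/6) * (k+1) (k+1) / [(k+2) (k+1)] - rational in k, leading ratio (5/6); with t_0 = -5/3, classification follows.


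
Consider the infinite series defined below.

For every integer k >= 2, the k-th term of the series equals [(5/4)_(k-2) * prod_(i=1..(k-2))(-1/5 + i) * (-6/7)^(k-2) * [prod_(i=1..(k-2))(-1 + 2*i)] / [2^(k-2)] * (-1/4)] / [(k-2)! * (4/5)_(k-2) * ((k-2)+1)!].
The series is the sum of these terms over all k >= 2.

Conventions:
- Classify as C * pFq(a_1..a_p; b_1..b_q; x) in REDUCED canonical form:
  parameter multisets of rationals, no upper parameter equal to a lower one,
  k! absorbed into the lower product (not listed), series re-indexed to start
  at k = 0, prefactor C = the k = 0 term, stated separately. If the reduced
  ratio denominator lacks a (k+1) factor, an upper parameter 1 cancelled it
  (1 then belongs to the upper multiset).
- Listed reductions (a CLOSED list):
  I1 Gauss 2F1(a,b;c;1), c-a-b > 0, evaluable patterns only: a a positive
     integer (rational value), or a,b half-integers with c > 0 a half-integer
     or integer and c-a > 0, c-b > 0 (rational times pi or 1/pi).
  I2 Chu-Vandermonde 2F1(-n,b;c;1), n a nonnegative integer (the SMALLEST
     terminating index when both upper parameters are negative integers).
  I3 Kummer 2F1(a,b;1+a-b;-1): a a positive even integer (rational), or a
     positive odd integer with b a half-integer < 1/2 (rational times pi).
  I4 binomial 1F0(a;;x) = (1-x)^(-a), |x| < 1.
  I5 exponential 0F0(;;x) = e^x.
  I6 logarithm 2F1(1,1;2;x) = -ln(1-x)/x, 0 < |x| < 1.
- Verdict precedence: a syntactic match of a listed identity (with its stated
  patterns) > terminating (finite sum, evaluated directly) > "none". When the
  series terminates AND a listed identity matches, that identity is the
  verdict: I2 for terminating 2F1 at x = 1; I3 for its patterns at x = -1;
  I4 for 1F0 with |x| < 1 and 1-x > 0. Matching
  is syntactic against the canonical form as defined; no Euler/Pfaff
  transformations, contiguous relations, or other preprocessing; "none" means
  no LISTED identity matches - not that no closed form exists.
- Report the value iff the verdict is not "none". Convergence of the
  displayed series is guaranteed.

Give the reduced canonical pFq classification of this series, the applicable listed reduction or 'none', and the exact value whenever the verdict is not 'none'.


Reduced: x = -6/7, 2F1, upper = {1/2, 5/4}, lower = {2}, C = -1/4. Verdict: no listed reduction: x = -6/7 and upper {1/2, 5/4} fail every I1-I6 pattern.

Key observation: t_0 = -1/4 here, and the parameter 4/5 appears in both the upper and lower lists and cancels.
Step ratio: r(k) = (-6/7) * (k+1/2) (k+5/4) / [(k+2) (k+1)] - rational in k, leading ratio (-6/7); with t_0 = -1/4, classification follows.


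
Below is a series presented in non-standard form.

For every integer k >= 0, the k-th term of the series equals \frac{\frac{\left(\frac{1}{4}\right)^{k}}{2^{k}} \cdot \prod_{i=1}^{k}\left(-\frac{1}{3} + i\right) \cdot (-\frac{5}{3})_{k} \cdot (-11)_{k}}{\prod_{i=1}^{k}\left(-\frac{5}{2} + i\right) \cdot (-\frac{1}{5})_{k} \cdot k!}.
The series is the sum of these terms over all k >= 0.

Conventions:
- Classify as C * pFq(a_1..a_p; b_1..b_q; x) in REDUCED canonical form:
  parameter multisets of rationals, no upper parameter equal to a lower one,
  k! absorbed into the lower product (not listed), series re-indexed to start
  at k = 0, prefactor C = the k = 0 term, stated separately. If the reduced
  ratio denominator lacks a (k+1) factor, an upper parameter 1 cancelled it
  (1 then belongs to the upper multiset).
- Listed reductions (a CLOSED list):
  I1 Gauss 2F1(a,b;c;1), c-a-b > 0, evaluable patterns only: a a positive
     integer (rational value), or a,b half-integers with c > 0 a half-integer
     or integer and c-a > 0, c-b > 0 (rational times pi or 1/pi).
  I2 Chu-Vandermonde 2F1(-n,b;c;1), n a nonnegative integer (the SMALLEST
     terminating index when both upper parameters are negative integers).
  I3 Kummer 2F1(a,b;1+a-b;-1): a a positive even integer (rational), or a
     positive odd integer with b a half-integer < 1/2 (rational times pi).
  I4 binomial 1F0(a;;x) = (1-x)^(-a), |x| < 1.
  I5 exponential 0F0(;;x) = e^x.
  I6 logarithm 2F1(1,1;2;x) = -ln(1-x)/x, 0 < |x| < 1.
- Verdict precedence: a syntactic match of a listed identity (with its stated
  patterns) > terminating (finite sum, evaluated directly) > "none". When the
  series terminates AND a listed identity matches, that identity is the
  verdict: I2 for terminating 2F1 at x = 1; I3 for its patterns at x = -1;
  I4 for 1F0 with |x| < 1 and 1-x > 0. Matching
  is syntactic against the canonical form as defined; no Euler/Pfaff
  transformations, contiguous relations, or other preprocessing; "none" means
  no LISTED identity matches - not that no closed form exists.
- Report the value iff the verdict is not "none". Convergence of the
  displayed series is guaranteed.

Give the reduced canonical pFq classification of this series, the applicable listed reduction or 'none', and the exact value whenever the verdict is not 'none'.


Reduced: x = \frac{1}{8}, 3F2, upper = {-11, -\frac{5}{3}, \frac{2}{3}}, lower = {-\frac{3}{2}, -\frac{1}{5}}, C = 1. Verdict: terminating. With -11 upstairs the series is a 12-term polynomial sum; evaluated term by term. Sum: -\frac{302279691168368931009779}{1161222506277252488810496}.

First insight: t_0 = 1 here, and the lower running product (C = 1, x = 1/8) is a rising factorial.
Step ratio: r(k) = \frac{1}{8} * (k-11) (k-\frac{5}{3}) (k+\frac{2}{3}) / [(k-\frac{3}{2}) (k-\frac{1}{5}) (k+1)] ; factor over Q: parameters, x = \frac{1}{8}, and C = 1.


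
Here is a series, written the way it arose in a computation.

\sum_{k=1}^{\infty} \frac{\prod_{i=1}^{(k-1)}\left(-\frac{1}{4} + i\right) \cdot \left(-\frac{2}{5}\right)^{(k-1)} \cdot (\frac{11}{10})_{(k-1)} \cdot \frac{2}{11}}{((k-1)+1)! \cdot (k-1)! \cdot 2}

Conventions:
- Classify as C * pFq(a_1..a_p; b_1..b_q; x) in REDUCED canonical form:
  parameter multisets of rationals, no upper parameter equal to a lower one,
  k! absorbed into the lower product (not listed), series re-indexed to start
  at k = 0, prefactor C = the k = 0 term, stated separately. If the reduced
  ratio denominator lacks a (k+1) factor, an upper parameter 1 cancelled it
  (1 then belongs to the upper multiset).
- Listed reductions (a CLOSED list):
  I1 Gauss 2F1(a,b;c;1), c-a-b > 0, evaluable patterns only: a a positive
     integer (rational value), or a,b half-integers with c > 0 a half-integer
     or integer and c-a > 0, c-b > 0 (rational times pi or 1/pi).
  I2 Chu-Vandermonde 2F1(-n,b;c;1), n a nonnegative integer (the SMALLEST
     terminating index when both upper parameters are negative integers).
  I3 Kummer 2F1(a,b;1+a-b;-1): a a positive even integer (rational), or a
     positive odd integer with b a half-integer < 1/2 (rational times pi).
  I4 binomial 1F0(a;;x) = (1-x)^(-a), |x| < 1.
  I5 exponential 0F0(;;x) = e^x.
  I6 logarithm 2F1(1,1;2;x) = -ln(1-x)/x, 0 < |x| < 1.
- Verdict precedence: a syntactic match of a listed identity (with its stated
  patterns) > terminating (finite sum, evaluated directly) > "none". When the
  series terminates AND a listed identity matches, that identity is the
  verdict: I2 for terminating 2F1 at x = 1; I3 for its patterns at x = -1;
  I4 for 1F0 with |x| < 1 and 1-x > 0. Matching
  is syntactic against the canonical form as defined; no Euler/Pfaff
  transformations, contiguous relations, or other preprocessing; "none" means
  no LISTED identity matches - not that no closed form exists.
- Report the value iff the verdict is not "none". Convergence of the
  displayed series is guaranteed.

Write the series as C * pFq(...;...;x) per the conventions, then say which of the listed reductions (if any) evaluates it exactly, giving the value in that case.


The series (x = -\frac{2}{5}) is 2F1: upper {\frac{3}{4}, \frac{11}{10}}, lower {2}, prefactor \frac{1}{11}. Verdict: none (x = -\frac{2}{5}): each listed identity misses the multisets {\frac{3}{4}, \frac{11}{10}} ; {2}.

Key step: t_0 being \frac{1}{11}, the running product (prefactor 1/11) telescopes to a rising factorial.
Consecutive-term ratio: r(k) = -\frac{2}{5} * (k+\frac{3}{4}) (k+\frac{11}{10}) / [(k+2) (k+1)] - poly over poly, x = -\frac{2}{5} from leading terms; C = \frac{1}{11} at k = 0.


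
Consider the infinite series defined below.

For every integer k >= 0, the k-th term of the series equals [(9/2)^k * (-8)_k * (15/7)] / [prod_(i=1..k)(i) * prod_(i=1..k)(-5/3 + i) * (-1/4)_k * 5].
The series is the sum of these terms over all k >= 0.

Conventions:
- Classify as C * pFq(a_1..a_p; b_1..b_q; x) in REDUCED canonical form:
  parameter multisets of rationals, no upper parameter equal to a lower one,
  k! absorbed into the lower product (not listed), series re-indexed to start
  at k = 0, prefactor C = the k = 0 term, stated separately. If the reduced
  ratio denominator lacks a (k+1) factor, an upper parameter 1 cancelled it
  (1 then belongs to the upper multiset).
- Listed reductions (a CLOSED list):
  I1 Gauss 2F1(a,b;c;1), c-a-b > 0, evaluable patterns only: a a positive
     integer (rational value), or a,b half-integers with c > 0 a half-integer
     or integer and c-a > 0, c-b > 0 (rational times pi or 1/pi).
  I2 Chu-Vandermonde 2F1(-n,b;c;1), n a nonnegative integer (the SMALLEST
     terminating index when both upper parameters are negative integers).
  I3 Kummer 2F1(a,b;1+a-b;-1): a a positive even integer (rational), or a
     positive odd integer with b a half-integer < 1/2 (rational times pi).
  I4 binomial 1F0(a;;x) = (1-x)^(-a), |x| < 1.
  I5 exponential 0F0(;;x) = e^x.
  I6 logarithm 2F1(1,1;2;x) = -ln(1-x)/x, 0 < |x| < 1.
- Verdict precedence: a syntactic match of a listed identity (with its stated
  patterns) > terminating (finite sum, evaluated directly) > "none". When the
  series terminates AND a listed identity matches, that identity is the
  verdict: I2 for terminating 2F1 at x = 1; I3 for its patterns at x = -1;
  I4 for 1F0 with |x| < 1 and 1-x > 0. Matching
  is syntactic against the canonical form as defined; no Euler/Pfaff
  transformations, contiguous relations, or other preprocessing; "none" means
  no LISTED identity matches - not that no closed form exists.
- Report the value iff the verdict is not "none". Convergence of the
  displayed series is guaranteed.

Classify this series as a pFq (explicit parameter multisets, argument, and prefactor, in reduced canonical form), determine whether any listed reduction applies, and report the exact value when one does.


First insight: x = (9/2) and the constant factors (prefactor 3/7) combine into one prefactor.
Ratio: r(k) = (9/2) * (k-8) / [(k-2/3) (k-1/4) (k+1)] - rational in k, leading ratio (9/2); with t_0 = 3/7, classification follows.

Canonical form: C = 3/7 times 1F2 with upper {-8}, lower {-2/3, -1/4}, x = 9/2. Verdict: terminating - the sum ends at index 8 because -8 is a negative integer; exact evaluation follows. Sum: -4316041657524/2036269235.


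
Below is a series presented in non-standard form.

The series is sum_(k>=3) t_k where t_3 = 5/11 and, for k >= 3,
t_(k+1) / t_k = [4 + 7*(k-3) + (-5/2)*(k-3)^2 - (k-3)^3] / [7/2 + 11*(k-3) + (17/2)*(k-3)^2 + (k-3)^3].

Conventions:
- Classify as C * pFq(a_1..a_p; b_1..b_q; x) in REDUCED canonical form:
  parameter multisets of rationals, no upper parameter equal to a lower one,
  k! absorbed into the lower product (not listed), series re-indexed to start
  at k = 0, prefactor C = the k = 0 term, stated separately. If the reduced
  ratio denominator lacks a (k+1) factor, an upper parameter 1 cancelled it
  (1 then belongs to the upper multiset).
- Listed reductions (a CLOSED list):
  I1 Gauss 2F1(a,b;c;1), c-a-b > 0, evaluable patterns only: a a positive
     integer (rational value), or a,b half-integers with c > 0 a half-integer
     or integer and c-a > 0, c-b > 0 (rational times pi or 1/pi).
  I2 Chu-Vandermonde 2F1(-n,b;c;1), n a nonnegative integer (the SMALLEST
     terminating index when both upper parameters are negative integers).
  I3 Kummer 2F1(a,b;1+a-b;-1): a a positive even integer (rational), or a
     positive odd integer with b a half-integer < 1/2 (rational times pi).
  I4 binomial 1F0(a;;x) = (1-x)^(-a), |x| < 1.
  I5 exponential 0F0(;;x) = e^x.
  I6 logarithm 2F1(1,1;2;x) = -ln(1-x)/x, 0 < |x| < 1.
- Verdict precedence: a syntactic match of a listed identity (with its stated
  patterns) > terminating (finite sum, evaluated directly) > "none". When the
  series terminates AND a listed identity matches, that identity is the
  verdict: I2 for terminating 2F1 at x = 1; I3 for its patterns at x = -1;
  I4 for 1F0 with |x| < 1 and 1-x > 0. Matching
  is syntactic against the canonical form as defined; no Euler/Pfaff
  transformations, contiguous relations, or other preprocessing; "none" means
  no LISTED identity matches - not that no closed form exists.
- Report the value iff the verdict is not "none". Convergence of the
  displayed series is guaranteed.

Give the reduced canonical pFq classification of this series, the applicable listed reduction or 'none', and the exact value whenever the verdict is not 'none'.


Canonical form: C = 5/11 times 2F1 with upper {-2, 4}, lower {7}, x = -1. Verdict (x = -1): Kummer (I3) applies (x = -1; c = 7 equals 1+a-b for upper {-2, 4}: listed pattern). Exact value: 25/22.

Key observation: x = (-1) and roots of the ratio polynomials (prefactor 5/11) are the negated parameters.
Adjacent-term ratio: r(k) = (-1) * (k-2) (k+4) / [(k+7) (k+1)] - rational in k, leading ratio (-1); with t_0 = 5/11, classification follows.


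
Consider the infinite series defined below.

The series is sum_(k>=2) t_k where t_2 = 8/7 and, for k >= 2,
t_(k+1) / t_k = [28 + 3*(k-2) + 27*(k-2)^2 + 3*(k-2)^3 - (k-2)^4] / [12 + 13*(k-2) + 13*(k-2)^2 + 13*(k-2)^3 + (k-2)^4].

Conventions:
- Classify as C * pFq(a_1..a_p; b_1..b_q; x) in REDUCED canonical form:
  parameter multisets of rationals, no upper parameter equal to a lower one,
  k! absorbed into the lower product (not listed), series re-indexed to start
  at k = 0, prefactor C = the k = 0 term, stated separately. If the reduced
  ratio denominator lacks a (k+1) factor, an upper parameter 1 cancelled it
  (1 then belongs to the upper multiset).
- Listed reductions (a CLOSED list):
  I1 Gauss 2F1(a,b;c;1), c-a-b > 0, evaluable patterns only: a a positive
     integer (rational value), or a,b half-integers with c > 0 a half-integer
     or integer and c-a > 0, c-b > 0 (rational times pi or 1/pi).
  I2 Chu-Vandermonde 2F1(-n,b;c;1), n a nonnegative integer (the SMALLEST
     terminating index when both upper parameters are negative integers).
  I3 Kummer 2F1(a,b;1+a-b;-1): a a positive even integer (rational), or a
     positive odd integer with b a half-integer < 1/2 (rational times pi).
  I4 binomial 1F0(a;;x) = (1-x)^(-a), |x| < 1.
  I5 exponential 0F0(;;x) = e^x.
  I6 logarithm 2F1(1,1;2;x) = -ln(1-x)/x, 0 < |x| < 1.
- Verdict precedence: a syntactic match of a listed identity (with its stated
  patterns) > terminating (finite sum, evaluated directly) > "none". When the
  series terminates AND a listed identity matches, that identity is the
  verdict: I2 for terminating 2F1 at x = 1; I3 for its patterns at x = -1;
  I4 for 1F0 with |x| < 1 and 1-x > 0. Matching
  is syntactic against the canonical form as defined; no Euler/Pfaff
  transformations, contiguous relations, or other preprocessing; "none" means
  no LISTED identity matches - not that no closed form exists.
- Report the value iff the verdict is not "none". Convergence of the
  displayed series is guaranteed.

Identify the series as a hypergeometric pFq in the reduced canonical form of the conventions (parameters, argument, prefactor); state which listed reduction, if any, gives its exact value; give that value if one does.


At argument -1: a 2F1 with upper {-7, 4}, lower {12}, scaled by C = 8/7. Verdict: this is Kummer's theorem (I3) (x = -1; c = 12 equals 1+a-b for upper {-7, 4}: listed pattern). Its exact value is 220/21.

The tell: t_0 being 8/7, cancel k^2 + 1 from the displayed ratio first; then prefactor 8/7.
Adjacent-term ratio: r(k) = (-1) * (k-7) (k+4) / [(k+12) (k+1)] - rational; roots negated = parameters, x = (-1), C = 8/7.


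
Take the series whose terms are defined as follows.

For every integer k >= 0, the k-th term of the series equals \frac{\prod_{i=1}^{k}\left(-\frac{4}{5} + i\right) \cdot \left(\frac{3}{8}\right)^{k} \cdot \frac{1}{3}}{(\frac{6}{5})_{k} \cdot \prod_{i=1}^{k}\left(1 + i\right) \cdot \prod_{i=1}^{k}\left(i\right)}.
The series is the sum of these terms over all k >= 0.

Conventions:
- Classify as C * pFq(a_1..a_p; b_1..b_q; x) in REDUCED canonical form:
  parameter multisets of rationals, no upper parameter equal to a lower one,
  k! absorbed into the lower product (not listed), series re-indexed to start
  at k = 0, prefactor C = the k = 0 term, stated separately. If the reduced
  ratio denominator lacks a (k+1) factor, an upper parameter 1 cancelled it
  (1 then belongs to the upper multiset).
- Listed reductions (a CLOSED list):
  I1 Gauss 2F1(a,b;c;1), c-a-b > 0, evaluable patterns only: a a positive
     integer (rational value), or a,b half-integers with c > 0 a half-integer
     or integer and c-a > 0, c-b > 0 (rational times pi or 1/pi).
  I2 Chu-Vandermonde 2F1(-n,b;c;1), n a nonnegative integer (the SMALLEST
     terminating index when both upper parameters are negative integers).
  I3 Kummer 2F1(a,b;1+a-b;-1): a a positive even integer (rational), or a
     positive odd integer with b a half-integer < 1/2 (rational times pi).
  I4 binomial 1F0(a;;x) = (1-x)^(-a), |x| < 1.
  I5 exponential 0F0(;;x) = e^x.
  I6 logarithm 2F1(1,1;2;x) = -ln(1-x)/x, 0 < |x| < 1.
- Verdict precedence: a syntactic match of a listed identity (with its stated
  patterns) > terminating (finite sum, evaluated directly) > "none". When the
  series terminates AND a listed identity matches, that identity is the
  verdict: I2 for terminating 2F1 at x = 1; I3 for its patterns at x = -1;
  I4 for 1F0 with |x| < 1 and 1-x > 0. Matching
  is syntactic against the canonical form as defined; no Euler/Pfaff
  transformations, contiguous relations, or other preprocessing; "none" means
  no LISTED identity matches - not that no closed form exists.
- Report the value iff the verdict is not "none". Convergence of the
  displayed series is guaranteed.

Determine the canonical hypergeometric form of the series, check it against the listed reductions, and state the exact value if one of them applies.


The series (x = \frac{3}{8}) is 1F2: upper {\frac{1}{5}}, lower {\frac{6}{5}, 2}, prefactor \frac{1}{3}. Verdict: none - this 1F2 at x = \frac{3}{8} matches no listed pattern, and upper {\frac{1}{5}} holds no stopper.

Key observation: t_0 = \frac{1}{3} here, and the lower running product (C = 1/3) is a rising factorial.
Adjacent-term ratio: r(k) = \frac{3}{8} * (k+\frac{1}{5}) / [(k+\frac{6}{5}) (k+2) (k+1)] - rational in k, leading ratio \frac{3}{8}; with t_0 = \frac{1}{3}, classification follows.


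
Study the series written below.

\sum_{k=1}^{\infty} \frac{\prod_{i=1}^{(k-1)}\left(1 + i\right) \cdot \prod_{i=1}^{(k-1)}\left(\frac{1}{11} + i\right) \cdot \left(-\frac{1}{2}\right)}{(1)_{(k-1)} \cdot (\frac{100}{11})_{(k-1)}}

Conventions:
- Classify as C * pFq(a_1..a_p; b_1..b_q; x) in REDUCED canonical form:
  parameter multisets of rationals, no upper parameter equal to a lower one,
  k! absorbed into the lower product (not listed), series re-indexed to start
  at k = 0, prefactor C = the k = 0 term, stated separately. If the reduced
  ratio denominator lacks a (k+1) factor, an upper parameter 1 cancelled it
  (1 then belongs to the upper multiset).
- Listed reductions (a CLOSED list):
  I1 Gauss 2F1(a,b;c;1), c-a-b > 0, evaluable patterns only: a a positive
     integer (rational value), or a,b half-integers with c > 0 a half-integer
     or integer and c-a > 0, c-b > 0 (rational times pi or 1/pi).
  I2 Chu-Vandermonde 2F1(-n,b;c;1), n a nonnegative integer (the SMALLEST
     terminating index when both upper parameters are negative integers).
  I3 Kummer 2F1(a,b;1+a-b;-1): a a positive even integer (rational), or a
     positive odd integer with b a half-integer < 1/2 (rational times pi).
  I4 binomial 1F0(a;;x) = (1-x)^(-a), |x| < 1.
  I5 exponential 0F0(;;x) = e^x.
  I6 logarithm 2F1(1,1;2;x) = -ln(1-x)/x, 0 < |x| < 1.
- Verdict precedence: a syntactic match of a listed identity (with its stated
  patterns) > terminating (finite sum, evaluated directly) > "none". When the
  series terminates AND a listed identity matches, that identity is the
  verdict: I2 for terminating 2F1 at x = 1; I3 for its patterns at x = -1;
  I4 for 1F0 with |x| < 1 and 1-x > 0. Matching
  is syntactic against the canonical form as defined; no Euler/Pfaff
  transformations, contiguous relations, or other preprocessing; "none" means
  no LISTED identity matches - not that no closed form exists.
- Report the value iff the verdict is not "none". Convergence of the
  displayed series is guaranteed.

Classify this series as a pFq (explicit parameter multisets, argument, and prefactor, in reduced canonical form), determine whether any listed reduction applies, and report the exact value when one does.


Prefactor -\frac{1}{2}, argument 1: 2F1 with upper {\frac{12}{11}, 2} over lower {\frac{100}{11}}. Verdict at x = 1: the Gauss summation I1 matches (x = 1: the Gamma ratio telescopes since c-a-b = 6 > 0 and a = 2 in Z>0). Hence: -\frac{1157}{1694}.

The tell: with t_0 = -\frac{1}{2}, the running product (C = -1/2) telescopes to a rising factorial.
Term ratio: r(k) = 1 * (k+\frac{12}{11}) (k+2) / [(k+\frac{100}{11}) (k+1)] - rational; roots negated = parameters, x = 1, C = -\frac{1}{2}.


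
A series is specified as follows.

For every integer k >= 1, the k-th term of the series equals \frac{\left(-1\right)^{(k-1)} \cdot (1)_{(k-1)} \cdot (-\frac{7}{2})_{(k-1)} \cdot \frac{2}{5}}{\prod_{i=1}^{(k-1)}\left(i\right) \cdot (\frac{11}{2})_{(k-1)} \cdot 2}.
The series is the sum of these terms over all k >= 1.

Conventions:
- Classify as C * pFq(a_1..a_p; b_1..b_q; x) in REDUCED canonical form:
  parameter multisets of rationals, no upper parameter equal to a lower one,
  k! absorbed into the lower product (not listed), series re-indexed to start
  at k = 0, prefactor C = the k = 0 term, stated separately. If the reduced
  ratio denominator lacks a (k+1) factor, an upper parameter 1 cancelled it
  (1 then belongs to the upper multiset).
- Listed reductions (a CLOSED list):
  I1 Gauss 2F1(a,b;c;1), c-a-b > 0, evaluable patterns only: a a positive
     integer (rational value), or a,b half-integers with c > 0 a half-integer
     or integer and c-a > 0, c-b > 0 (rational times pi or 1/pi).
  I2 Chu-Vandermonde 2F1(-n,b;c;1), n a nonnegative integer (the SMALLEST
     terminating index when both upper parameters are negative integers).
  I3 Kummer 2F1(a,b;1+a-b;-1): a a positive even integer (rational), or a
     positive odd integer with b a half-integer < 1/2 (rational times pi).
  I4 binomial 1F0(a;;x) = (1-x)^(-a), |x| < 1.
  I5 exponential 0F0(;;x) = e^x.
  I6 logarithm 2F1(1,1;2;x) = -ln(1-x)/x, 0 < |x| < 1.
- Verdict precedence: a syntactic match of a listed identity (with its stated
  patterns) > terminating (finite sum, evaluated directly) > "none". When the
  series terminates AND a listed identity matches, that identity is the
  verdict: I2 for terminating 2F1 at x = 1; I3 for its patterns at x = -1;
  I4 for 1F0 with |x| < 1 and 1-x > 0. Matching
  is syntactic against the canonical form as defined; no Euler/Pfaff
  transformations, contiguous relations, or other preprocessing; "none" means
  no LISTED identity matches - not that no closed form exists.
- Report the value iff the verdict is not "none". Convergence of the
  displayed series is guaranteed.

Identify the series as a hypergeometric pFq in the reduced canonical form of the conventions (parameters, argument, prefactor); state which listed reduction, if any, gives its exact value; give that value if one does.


First insight: t_0 being \frac{1}{5}, the constant factors (C = 1/5) combine into one prefactor.
Step ratio: r(k) = -1 * (k-\frac{7}{2}) (k+1) / [(k+\frac{11}{2}) (k+1)] - poly over poly, x = -1 from leading terms; C = \frac{1}{5} at k = 0.

Reduced: x = -1, 2F1, upper = {-\frac{7}{2}, 1}, lower = {\frac{11}{2}}, C = \frac{1}{5}. Verdict: this is Kummer's theorem (I3) (x = -1; c = \frac{11}{2} equals 1+a-b for upper {-\frac{7}{2}, 1}: listed pattern). Value: \frac{63}{512} \cdot \pi.


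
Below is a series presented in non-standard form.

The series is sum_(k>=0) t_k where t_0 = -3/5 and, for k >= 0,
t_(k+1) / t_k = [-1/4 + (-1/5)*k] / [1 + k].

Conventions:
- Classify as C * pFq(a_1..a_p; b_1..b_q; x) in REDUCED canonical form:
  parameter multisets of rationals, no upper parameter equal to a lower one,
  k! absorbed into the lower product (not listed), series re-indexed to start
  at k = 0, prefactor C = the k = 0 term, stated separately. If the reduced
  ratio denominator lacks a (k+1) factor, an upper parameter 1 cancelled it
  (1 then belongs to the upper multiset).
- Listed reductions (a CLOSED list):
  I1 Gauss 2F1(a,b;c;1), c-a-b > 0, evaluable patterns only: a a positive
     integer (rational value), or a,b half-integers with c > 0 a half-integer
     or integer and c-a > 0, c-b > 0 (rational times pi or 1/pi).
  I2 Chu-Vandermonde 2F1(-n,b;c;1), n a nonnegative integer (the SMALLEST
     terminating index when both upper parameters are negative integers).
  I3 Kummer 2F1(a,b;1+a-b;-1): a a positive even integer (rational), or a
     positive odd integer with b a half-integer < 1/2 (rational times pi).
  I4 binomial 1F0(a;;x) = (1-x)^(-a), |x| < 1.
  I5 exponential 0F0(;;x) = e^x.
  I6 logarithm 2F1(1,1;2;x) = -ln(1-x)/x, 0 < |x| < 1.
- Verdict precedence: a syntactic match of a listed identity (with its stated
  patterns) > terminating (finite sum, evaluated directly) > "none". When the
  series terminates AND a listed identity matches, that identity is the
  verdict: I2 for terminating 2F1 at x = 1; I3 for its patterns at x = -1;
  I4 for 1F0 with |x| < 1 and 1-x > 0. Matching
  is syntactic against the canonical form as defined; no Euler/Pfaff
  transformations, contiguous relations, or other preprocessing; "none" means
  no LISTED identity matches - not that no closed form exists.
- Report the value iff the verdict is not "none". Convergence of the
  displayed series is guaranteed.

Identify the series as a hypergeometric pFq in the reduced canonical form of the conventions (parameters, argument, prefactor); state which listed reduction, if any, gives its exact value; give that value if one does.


This is -3/5 * 1F0(5/4; -; -1/5) in reduced canonical form. Verdict: the I4 binomial reduction matches (the 1F0 binomial series: exponent -5/4, x = -1/5). Exact value: (-3/5) * (6/5)^(-5/4).

First insight: from the first term -3/5: factor the ratio over Q (C = -3/5): negated roots = parameters.
Ratio: r(k) = (-1/5) * (k+5/4) / [(k+1)] - rational; roots negated = parameters, x = (-1/5), C = -3/5.


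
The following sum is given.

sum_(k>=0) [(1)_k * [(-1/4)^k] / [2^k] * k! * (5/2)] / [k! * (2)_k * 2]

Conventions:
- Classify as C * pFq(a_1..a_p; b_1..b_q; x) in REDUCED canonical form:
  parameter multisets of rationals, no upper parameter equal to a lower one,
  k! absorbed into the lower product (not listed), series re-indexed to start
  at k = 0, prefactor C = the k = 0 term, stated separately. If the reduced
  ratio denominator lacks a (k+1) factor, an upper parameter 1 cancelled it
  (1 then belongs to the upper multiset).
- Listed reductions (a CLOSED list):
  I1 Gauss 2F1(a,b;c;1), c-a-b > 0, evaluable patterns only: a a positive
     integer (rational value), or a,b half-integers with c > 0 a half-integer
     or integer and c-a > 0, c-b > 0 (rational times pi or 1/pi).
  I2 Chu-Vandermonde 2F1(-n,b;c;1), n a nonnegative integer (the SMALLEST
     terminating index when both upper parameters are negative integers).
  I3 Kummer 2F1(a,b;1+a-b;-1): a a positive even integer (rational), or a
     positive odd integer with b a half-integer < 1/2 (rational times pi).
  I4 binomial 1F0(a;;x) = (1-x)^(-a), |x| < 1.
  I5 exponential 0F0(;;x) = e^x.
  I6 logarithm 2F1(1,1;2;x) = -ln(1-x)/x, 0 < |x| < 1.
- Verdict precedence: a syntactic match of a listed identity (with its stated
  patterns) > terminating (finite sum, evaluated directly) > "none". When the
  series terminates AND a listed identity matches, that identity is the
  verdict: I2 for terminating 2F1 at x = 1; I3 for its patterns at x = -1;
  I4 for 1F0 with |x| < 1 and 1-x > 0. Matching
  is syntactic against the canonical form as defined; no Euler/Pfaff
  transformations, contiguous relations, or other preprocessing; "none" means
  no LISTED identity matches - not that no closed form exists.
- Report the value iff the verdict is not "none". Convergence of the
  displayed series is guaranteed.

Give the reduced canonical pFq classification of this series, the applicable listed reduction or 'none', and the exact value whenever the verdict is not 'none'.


Reduced: x = -1/8, 2F1, upper = {1, 1}, lower = {2}, C = 5/4. Verdict: this is the I6 logarithm reduction (the logarithm: parameters (1,1;2), x = -1/8). Sum: 10 * ln(9/8).

The tell: t_0 = 5/4 here, and the factorial ratio (prefactor 5/4) (k+a-1)!/(a-1)! is a rising factorial (a)_k.
Term ratio: r(k) = (-1/8) * (k+1) (k+1) / [(k+2) (k+1)] ; factor over Q: parameters, x = (-1/8), and C = 5/4.


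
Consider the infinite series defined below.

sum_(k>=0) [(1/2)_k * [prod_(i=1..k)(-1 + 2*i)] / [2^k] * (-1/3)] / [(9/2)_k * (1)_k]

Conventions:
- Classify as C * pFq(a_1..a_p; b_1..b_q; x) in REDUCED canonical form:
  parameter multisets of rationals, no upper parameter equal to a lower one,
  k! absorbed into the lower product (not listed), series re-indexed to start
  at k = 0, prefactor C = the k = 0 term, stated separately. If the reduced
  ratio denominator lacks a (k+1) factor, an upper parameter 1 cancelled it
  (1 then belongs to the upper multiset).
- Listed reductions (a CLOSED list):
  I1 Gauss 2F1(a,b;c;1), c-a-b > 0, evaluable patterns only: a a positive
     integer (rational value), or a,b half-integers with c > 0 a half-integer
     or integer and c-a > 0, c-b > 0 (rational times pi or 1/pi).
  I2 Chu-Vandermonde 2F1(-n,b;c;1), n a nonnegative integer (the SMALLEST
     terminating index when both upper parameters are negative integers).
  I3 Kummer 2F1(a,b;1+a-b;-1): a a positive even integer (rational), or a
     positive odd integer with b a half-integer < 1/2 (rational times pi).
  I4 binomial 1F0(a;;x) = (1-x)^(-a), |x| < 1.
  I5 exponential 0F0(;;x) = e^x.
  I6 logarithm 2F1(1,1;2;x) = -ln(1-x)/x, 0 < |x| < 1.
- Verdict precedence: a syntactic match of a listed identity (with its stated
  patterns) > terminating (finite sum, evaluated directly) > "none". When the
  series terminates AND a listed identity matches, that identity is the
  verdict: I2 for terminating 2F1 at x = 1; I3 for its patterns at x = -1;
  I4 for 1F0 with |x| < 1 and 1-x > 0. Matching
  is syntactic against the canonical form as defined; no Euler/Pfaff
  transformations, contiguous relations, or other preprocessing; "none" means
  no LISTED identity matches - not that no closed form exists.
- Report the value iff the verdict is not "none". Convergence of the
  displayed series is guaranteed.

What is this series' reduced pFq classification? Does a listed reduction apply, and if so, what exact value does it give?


With C = -1/3: the canonical form is 2F1(1/2, 1/2; 9/2; 1). Verdict (x = 1): Gauss (I1, half-integer pattern) applies (x = 1; upper {1/2, 1/2} half-integers, c = 9/2 in the evaluable pattern). Sum: (-175/1536) * pi.

Structural cue: with t_0 = -1/3, (1)_k (C = -1/3) is k! itself.
Adjacent-term ratio: r(k) = 1 * (k+1/2) (k+1/2) / [(k+9/2) (k+1)] - poly over poly, x = 1 from leading terms; C = -1/3 at k = 0.


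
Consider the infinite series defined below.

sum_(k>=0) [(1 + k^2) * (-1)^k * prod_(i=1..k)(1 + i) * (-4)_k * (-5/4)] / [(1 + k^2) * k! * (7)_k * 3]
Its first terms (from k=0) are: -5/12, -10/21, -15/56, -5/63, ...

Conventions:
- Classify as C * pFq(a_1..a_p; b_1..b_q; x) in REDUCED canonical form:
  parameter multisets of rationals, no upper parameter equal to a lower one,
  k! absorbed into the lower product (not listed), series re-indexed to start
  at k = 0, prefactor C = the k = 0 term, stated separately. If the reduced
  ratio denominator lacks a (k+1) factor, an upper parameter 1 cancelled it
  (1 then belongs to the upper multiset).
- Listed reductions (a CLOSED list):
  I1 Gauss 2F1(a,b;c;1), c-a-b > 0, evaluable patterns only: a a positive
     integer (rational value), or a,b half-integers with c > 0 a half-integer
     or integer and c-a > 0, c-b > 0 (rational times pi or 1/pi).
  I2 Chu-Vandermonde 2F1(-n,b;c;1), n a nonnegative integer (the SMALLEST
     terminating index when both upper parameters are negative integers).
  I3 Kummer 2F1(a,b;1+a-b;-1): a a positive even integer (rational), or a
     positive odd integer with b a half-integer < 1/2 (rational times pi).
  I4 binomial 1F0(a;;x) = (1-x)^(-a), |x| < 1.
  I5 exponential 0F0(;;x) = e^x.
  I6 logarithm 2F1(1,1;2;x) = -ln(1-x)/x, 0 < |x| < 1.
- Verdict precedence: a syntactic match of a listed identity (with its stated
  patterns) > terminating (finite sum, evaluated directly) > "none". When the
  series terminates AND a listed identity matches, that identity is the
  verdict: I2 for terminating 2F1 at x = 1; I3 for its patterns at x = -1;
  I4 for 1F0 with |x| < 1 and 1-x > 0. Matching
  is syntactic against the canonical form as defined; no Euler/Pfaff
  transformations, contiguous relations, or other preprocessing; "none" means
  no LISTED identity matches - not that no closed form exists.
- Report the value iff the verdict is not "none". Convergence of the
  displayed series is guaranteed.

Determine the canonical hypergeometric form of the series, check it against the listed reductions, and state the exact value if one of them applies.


Prefactor -5/12, argument -1: 2F1 with upper {-4, 2} over lower {7}. Verdict: this is Kummer's theorem (I3) (x = -1; c = 7 equals 1+a-b for upper {-4, 2}: listed pattern). Exact value: -5/4.

Structural cue: t_0 = -5/12 here, and the running product (C = -5/12, x = -1) telescopes to a rising factorial.
Term ratio: r(k) = (-1) * (k-4) (k+2) / [(k+7) (k+1)] - rational in k, leading ratio (-1); with t_0 = -5/12, classification follows.


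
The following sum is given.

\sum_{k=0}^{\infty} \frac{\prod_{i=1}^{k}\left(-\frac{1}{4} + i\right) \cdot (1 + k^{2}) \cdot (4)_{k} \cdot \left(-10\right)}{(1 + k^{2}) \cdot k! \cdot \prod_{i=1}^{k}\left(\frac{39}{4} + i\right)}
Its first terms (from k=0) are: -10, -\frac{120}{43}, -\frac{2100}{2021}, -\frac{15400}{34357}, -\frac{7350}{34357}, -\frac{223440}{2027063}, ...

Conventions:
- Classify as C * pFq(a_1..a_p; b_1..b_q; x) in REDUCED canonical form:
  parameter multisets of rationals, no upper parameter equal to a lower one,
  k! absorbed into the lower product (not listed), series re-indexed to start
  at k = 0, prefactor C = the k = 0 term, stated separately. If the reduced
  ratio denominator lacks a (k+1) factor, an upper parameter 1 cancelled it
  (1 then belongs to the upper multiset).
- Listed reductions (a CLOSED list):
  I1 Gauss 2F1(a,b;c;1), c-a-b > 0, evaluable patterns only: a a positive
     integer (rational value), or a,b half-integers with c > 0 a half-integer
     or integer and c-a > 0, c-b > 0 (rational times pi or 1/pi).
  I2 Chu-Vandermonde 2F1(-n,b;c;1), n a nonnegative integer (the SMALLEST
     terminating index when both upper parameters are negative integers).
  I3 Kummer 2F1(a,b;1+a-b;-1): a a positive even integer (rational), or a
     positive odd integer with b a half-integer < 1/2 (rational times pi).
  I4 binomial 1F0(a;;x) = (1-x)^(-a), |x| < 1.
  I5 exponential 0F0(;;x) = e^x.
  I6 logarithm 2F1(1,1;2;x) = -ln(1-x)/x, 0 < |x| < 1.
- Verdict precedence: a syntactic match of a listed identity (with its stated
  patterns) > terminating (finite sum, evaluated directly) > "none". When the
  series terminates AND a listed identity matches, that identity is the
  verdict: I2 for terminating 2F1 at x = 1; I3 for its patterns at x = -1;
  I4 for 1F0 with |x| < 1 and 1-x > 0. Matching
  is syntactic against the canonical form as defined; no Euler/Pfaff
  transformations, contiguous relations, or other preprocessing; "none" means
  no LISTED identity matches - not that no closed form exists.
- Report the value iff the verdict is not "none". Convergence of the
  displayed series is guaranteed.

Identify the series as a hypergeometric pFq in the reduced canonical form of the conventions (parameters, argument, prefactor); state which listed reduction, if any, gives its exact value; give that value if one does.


With C = -10: the canonical form is 2F1(\frac{3}{4}, 4; \frac{43}{4}; 1). Verdict (x = 1): Gauss (I1, integer-parameter pattern) applies (x = 1: the Gamma ratio telescopes since c-a-b = 6 > 0 and a = 4 in Z>0). Exact value: -\frac{30225}{2048}.

Key observation: with t_0 = -10, the lower running product (C = -10) is a rising factorial.
Consecutive-term ratio: r(k) = 1 * (k+\frac{3}{4}) (k+4) / [(k+\frac{43}{4}) (k+1)] - rational in k. x = 1; t_0 = -10; negate the roots.


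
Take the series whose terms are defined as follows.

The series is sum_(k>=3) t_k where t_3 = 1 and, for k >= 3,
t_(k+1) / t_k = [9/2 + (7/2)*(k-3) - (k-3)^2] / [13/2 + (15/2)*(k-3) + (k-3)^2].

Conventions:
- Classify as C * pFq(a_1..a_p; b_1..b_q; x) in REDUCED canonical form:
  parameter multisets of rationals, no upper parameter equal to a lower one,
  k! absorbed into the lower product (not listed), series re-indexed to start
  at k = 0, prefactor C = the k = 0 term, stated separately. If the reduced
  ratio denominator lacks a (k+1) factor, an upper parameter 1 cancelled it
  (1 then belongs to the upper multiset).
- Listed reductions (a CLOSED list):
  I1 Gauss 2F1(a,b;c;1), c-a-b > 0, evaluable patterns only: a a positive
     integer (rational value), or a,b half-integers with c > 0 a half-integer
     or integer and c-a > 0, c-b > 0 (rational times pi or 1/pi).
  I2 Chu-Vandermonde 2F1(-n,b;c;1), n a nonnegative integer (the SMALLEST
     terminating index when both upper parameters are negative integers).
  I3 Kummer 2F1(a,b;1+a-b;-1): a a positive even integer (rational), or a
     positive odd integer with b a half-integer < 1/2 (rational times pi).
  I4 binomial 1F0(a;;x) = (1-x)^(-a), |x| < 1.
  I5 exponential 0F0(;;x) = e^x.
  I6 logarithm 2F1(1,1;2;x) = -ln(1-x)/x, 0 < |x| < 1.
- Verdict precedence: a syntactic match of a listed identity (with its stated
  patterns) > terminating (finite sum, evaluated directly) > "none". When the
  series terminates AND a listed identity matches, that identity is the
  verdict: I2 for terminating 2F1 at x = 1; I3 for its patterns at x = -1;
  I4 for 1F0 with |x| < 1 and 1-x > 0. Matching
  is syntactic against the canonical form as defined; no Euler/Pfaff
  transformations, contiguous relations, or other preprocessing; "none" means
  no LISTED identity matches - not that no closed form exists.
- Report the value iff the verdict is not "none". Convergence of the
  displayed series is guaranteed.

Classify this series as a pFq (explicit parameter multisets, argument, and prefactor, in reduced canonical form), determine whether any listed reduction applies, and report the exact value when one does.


At argument -1: a 2F1 with upper {-9/2, 1}, lower {13/2}, scaled by C = 1. Verdict: Kummer (I3) fires (x = -1; c = 13/2 equals 1+a-b for upper {-9/2, 1}: listed pattern). Sum: (693/1024) * pi.

Key step: t_0 = 1 here, and factor the ratio over Q (C = 1, x = -1): negated roots = parameters.
Term ratio: r(k) = (-1) * (k-9/2) (k+1) / [(k+13/2) (k+1)] - poly over poly, x = (-1) from leading terms; C = 1 at k = 0.
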